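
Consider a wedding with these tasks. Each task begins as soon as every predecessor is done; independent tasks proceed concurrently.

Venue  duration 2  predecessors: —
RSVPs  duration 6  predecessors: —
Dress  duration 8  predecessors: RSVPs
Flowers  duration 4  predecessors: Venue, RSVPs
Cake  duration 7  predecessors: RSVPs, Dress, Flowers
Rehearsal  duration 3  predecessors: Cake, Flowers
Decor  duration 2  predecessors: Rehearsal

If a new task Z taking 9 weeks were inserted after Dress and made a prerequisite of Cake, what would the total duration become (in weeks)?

35

Originally the wedding takes 26 weeks.
With Z inserted, Cake now waits for max(RSVPs, Dress, Flowers, Z).
New critical path: RSVPs→Dress→Z→Cake→Rehearsal→Decor = 6+8+9+7+3+2 = 35 ⇒ 35 weeks.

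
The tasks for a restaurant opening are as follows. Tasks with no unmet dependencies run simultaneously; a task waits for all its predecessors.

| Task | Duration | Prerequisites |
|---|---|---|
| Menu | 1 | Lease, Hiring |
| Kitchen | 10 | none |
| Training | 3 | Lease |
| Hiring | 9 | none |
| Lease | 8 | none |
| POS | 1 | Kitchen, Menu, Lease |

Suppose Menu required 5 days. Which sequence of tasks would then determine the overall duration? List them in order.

Baseline: Hiring→Menu→POS = 9+1+1 = 11 → 11 days.
Since Menu is critical, the +4 change carries straight to that chain (now 15 days).
No other chain overtakes it, so the finish is 15 days.

Hiring, Menu, POS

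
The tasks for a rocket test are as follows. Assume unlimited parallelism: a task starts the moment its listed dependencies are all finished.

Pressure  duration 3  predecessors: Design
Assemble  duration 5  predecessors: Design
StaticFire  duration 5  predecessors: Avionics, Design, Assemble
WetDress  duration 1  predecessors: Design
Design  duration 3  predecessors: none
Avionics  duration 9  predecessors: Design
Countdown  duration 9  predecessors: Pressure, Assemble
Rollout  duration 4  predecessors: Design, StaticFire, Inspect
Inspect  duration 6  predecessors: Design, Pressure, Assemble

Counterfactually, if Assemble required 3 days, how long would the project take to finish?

21

Baseline: Design→Avionics→StaticFire→Rollout = 3+9+5+4 = 21 → 21 days.
Assemble is off the critical path — its longest chain is 18 days, giving 3 of slack.
That remains the longest chain; total 21 days.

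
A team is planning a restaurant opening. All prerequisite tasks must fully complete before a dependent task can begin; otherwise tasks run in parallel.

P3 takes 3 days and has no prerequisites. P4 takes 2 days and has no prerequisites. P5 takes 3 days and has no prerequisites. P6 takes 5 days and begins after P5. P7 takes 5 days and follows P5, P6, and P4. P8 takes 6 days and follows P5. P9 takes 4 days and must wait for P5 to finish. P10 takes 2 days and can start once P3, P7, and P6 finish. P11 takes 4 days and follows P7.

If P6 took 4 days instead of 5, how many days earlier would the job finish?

1

Baseline: P5→P6→P7→P11 = 3+5+5+4 = 17 → 17 days.
P6 lies on that path, so at 4 days the path becomes 16 days.
No other chain overtakes it, so the finish is 16 days.
Change in finish: 16 − 17 = -1 days.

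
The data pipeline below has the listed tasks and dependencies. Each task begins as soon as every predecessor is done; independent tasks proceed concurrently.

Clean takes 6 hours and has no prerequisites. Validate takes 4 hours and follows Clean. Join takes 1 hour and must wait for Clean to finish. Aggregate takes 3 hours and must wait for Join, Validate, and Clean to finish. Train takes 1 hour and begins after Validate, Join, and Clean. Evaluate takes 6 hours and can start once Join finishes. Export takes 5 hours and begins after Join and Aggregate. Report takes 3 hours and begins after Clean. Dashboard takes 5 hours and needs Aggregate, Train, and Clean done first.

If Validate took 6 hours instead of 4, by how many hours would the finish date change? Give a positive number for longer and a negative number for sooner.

Actual critical path: Clean→Validate→Aggregate→Export = 6+4+3+5 = 18 ⇒ 18 hours.
Validate is on the critical path; changing it to 6 makes that path 20 hours.
That remains the longest chain; total 20 hours.
Change in finish: 20 − 18 = +2 hours.

2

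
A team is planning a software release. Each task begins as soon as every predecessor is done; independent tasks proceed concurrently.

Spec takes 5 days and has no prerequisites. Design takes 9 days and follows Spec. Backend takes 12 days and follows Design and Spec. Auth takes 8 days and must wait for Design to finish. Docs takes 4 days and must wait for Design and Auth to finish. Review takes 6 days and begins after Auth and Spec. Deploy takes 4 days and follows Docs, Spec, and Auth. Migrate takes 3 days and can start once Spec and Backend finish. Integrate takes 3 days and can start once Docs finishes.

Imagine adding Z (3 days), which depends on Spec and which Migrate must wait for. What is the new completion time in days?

30

Originally the plan takes 30 days.
With Z inserted, Migrate now waits for max(Spec, Backend, Z).
New critical path: Spec→Design→Auth→Docs→Deploy = 5+9+8+4+4 = 30 ⇒ 30 days.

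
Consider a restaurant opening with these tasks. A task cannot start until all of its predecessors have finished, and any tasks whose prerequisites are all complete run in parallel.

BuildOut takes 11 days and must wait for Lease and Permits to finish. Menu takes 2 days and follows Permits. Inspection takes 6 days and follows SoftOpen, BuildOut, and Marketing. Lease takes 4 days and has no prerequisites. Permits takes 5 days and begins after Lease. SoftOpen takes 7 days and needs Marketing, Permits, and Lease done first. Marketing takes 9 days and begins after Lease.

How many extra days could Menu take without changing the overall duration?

The longest chain is Lease→Permits→BuildOut→Inspection = 4+5+11+6 = 26; overall finish 26 days.
Longest path through Menu: 11 days (earliest finish 11, latest finish 26).
Float = 26 − 11 = 15.

15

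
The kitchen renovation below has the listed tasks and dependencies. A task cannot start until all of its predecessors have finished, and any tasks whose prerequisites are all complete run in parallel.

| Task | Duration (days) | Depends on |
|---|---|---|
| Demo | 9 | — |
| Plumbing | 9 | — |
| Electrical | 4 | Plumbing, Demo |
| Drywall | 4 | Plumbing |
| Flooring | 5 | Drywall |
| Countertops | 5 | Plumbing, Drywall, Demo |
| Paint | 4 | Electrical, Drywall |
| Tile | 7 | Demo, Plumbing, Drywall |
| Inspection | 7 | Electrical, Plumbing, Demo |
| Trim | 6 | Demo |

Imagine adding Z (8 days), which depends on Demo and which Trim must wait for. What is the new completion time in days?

Originally the schedule takes 20 days.
With Z inserted, Trim now waits for max(Demo, Z).
New critical path: Demo→Z→Trim = 9+8+6 = 23 ⇒ 23 days.

23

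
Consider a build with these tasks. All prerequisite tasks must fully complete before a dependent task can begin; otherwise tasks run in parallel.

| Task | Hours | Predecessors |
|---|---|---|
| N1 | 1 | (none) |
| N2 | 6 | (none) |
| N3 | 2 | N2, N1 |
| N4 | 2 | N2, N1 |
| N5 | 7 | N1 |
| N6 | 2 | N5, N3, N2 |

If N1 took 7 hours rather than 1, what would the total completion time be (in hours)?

The binding path is N1→N5→N6 = 1+7+2 = 10; finish at 10 hours.
Since N1 is critical, the +6 change carries straight to that chain (now 16 hours).
That remains the longest chain; total 16 hours.

16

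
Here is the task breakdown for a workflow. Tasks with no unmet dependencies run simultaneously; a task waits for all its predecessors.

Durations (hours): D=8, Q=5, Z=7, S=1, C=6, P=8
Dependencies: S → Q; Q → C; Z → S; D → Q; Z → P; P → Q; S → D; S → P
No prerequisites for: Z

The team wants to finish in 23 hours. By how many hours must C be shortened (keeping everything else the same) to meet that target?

Current finish: 27 hours; target: 23.
C is on every critical path, so each hour cut from C cuts the finish by one (this holds down to a finish of 22).
Need 27 − 23 = 4 hours off C → C becomes 2 hours, finish becomes 23.

4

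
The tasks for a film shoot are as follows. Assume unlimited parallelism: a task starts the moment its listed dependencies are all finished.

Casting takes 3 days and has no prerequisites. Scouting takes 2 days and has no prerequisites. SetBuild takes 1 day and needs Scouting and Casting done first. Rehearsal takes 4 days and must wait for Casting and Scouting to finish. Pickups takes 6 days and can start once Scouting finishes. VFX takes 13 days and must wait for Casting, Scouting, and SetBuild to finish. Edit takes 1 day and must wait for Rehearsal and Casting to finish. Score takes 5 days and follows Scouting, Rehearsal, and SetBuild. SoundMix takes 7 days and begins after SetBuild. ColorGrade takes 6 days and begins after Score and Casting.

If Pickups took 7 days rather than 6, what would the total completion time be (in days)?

Actual critical path: Casting→Rehearsal→Score→ColorGrade = 3+4+5+6 = 18 ⇒ 18 days.
The longest path through Pickups is only 8 days, so Pickups has float 10.
The critical path is still Casting→Rehearsal→Score→ColorGrade; finish is now 18 days.

18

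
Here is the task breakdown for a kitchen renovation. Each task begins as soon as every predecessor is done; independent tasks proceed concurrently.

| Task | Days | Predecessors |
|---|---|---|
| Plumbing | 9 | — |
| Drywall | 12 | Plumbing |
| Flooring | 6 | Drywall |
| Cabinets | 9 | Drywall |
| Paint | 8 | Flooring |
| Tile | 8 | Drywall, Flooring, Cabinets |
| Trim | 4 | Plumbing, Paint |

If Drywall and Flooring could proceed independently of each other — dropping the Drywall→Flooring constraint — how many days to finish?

38

Original critical path: Plumbing→Drywall→Flooring→Paint→Trim = 9+12+6+8+4 = 39 ⇒ 39 days.
Without Drywall→Flooring, Flooring's earliest start moves from 21 to 0.
After: Plumbing→Drywall→Cabinets→Tile = 9+12+9+8 = 38 → 38 days.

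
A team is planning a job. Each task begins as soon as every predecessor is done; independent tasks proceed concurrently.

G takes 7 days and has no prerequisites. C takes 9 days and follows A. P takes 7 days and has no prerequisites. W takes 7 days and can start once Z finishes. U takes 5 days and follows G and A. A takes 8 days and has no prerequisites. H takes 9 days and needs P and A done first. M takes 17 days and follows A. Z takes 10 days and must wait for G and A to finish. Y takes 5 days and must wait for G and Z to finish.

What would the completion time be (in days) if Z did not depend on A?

Before: longest chain A→Z→W = 8+10+7 = 25, finish 25.
Without A→Z, Z's earliest start moves from 8 to 7.
New critical path: A→M = 8+17 = 25 ⇒ 25 days.

25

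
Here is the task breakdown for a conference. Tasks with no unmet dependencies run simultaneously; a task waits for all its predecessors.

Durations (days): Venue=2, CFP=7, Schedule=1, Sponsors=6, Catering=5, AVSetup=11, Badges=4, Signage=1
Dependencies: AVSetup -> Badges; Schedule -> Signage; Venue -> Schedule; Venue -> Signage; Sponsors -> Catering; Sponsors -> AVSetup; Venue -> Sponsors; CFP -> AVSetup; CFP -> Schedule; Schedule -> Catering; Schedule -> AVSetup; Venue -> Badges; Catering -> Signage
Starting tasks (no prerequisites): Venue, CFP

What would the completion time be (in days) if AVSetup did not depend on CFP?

23

With the dependency in place, Venue→Sponsors→AVSetup→Badges = 2+6+11+4 = 23 sets the finish at 23 days.
Dropping CFP→AVSetup doesn't change AVSetup's earliest start (8); another predecessor still binds.
New critical path: Venue→Sponsors→AVSetup→Badges = 2+6+11+4 = 23 ⇒ 23 days.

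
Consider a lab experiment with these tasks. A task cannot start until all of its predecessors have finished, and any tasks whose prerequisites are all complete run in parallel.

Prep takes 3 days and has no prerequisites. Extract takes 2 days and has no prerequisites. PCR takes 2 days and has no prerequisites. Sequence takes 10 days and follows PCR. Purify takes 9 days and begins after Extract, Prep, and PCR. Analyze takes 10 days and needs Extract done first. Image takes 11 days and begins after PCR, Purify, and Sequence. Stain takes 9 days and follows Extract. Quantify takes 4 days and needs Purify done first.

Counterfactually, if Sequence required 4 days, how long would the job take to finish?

23

As given, the longest chain is PCR→Sequence→Image = 2+10+11 = 23, so the finish is 23 days.
Sequence lies on that path, so at 4 days the path becomes 17 days.
New critical path: Prep→Purify→Image = 3+9+11 = 23 ⇒ 23 days.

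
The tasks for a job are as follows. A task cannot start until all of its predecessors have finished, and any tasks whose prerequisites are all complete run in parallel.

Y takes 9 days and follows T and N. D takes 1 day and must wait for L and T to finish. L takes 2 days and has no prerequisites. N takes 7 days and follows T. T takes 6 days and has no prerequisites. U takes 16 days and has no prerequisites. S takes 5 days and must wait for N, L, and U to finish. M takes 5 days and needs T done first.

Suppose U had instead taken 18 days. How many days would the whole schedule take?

23

The binding path is T→N→Y = 6+7+9 = 22; finish at 22 days.
The longest path through U is only 21 days, so U has float 1.
Now U→S = 18+5 = 23 is longest, so the finish becomes 23 days.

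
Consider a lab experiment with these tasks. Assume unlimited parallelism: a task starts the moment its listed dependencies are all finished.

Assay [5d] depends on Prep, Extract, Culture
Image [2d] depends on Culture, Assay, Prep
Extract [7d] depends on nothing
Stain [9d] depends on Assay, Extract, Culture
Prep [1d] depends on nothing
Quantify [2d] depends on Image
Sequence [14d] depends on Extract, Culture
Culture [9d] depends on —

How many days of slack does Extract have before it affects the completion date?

The longest chain is Culture→Sequence = 9+14 = 23; overall finish 23 days.
The longest chain containing Extract totals 21 days.
So Extract can slip 9 − 7 = 2 days.

2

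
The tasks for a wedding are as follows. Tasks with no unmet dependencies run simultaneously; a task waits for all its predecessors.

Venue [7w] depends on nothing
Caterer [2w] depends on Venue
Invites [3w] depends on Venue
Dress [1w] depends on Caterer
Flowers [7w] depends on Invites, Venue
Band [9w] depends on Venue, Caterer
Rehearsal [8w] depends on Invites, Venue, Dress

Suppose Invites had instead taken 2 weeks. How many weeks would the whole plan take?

18

The binding path is Venue→Invites→Rehearsal = 7+3+8 = 18; finish at 18 weeks.
Invites lies on that path, so at 2 weeks the path becomes 17 weeks.
The binding chain switches to Venue→Caterer→Dress→Rehearsal = 7+2+1+8 = 18; finish 18 weeks.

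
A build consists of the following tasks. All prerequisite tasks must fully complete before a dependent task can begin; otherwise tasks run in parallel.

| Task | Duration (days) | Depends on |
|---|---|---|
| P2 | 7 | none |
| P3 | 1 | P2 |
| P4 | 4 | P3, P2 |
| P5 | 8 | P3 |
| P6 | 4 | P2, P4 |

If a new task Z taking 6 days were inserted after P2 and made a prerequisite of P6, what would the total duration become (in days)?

Originally the build takes 16 days.
With Z inserted, P6 now waits for max(P2, P4, Z).
New critical path: P2→Z→P6 = 7+6+4 = 17 ⇒ 17 days.

17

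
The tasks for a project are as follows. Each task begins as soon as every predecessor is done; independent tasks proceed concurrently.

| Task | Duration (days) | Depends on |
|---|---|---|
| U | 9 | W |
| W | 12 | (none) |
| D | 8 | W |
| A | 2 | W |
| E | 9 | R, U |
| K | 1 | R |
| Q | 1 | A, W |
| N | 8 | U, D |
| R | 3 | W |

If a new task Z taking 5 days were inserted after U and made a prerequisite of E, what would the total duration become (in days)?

Originally the project takes 30 days.
With Z inserted, E now waits for max(R, U, Z).
New critical path: W→U→Z→E = 12+9+5+9 = 35 ⇒ 35 days.

35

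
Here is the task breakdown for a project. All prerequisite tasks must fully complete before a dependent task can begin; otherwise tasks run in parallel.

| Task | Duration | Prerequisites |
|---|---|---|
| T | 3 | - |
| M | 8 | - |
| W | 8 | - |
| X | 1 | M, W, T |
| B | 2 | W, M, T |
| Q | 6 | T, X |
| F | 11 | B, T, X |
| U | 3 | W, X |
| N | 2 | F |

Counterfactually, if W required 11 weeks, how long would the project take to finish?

Critical path before the change: W→B→F→N = 8+2+11+2 = 23 giving 23 weeks.
Since W is critical, the +3 change carries straight to that chain (now 26 weeks).
That remains the longest chain; total 26 weeks.

26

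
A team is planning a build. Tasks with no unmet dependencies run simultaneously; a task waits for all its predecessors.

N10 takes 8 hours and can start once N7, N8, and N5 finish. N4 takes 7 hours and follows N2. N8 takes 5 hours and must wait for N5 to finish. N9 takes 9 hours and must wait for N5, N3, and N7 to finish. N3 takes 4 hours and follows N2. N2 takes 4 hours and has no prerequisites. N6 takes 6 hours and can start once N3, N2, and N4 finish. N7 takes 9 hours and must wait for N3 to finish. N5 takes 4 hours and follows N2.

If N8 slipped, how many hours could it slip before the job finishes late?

5

The longest chain is N2→N3→N7→N9 = 4+4+9+9 = 26; overall finish 26 hours.
The longest chain containing N8 totals 21 hours.
So N8 can slip 18 − 13 = 5 hours.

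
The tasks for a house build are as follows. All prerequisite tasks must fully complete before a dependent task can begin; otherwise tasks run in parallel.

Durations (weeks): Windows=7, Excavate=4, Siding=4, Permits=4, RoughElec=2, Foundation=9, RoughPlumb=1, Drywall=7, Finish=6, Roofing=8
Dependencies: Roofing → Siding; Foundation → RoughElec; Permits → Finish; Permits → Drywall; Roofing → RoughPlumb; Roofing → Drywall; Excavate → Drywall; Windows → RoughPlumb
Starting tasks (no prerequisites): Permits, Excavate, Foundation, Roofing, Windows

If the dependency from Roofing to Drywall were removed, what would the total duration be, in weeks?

12

Original critical path: Roofing→Drywall = 8+7 = 15 ⇒ 15 weeks.
Without Roofing→Drywall, Drywall's earliest start moves from 8 to 4.
After: Roofing→Siding = 8+4 = 12 → 12 weeks.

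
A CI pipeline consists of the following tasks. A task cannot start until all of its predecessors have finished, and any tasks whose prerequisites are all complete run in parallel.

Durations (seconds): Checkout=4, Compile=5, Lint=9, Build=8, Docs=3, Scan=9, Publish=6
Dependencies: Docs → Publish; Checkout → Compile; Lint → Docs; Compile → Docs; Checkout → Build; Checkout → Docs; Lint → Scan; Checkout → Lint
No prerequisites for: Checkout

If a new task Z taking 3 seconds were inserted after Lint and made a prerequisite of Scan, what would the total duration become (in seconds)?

Originally the schedule takes 22 seconds.
With Z inserted, Scan now waits for max(Lint, Z).
New critical path: Checkout→Lint→Z→Scan = 4+9+3+9 = 25 ⇒ 25 seconds.

25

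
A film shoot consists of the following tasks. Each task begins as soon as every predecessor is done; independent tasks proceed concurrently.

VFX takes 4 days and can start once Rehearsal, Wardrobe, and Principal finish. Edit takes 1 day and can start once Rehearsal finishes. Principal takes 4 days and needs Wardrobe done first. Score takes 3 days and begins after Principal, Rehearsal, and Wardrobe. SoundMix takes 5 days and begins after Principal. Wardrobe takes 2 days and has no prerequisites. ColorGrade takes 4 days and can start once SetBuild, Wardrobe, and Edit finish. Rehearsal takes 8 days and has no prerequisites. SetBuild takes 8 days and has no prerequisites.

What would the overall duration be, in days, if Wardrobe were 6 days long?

Critical path before the change: Rehearsal→Edit→ColorGrade = 8+1+4 = 13 giving 13 days.
Wardrobe has 2 days of float (longest path through it is 11).
New critical path: Wardrobe→Principal→SoundMix = 6+4+5 = 15 ⇒ 15 days.

15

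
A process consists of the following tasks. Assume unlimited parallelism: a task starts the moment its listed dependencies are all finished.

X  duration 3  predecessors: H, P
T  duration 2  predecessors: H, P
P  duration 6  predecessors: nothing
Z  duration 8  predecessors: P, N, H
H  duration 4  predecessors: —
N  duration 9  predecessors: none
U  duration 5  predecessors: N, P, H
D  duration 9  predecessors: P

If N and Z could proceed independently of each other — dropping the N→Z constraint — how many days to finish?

With the dependency in place, N→Z = 9+8 = 17 sets the finish at 17 days.
Without N→Z, Z's earliest start moves from 9 to 6.
After: P→D = 6+9 = 15 → 15 days.

15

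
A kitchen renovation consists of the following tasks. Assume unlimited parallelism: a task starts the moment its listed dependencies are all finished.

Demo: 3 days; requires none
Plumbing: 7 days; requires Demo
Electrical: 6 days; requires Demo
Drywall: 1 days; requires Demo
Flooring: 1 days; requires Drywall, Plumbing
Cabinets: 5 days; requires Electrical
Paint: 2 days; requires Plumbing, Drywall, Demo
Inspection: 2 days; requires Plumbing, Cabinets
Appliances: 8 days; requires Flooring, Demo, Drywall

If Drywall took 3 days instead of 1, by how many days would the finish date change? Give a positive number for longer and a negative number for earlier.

0

As given, the longest chain is Demo→Plumbing→Flooring→Appliances = 3+7+1+8 = 19, so the finish is 19 days.
The longest path through Drywall is only 13 days, so Drywall has float 6.
No other chain overtakes it, so the finish is 19 days.
Change in finish: 19 − 19 = +0 days.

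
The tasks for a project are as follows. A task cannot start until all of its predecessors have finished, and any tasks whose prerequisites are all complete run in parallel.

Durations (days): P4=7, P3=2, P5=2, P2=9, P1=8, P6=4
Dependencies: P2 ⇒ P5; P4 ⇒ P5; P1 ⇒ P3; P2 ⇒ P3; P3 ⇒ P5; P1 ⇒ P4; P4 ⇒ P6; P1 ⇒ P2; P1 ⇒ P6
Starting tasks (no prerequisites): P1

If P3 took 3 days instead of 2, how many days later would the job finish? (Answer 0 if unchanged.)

1

The binding path is P1→P2→P3→P5 = 8+9+2+2 = 21; finish at 21 days.
P3 is on the critical path; changing it to 3 makes that path 22 days.
No other chain overtakes it, so the finish is 22 days.
Change in finish: 22 − 21 = +1 days.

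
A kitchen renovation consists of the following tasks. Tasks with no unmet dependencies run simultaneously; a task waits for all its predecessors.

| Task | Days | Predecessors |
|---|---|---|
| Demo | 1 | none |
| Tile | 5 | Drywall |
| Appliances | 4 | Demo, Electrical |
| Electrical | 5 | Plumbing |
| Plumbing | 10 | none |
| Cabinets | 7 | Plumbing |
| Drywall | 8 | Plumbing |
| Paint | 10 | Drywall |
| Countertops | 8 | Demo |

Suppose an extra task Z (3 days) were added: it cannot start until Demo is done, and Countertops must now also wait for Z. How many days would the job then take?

Originally the job takes 28 days.
With Z inserted, Countertops now waits for max(Demo, Z).
New critical path: Plumbing→Drywall→Paint = 10+8+10 = 28 ⇒ 28 days.

28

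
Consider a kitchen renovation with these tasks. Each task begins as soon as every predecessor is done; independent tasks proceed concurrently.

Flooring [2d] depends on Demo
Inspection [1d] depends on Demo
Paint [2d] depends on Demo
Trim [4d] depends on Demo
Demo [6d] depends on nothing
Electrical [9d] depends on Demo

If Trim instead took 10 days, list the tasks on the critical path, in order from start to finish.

Critical path before the change: Demo→Electrical = 6+9 = 15 giving 15 days.
Trim is off the critical path — its longest chain is 10 days, giving 5 of slack.
New critical path: Demo→Trim = 6+10 = 16 ⇒ 16 days.

Demo, Trim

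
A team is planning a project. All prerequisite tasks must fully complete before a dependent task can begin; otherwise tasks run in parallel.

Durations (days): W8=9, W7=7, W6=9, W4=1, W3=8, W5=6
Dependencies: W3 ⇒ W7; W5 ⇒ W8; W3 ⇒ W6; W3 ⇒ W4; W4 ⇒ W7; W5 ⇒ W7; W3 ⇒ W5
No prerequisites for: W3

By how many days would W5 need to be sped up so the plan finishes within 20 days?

Current finish: 23 days; target: 20.
W5 is on every critical path, so each day cut from W5 cuts the finish by one (this holds down to a finish of 18).
Need 23 − 20 = 3 days off W5 → W5 becomes 3 days, finish becomes 20.

3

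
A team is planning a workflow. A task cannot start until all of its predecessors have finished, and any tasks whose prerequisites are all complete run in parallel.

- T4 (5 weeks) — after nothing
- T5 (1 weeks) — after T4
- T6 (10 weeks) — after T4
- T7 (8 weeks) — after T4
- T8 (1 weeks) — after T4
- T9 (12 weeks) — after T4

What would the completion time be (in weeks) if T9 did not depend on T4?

15

Before: longest chain T4→T9 = 5+12 = 17, finish 17.
Without T4→T9, T9's earliest start moves from 5 to 0.
New critical path: T4→T6 = 5+10 = 15 ⇒ 15 weeks.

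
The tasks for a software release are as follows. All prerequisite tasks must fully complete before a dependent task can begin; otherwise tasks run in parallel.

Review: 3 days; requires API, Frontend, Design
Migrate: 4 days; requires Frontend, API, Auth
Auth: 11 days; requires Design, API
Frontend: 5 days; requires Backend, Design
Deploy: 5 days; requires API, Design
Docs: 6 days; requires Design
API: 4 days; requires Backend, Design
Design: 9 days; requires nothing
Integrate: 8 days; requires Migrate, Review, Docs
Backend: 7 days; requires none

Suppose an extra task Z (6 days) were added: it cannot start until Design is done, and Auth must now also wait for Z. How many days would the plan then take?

Originally the plan takes 36 days.
With Z inserted, Auth now waits for max(Design, API, Z).
New critical path: Design→Z→Auth→Migrate→Integrate = 9+6+11+4+8 = 38 ⇒ 38 days.

38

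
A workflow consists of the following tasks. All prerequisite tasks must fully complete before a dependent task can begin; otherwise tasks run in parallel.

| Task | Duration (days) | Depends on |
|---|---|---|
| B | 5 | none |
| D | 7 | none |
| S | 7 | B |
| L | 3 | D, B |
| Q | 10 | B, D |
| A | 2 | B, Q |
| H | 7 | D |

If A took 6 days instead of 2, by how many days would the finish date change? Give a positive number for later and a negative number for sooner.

Critical path before the change: D→Q→A = 7+10+2 = 19 giving 19 days.
A lies on that path, so at 6 days the path becomes 23 days.
No other chain overtakes it, so the finish is 23 days.
Change in finish: 23 − 19 = +4 days.

4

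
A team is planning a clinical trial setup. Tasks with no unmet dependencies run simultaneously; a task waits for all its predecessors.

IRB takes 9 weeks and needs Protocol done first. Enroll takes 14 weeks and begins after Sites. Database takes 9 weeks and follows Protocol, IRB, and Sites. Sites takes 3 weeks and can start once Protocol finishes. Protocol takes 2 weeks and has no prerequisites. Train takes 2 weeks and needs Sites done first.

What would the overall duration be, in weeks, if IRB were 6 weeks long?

Actual critical path: Protocol→IRB→Database = 2+9+9 = 20 ⇒ 20 weeks.
IRB lies on that path, so at 6 weeks the path becomes 17 weeks.
The binding chain switches to Protocol→Sites→Enroll = 2+3+14 = 19; finish 19 weeks.

19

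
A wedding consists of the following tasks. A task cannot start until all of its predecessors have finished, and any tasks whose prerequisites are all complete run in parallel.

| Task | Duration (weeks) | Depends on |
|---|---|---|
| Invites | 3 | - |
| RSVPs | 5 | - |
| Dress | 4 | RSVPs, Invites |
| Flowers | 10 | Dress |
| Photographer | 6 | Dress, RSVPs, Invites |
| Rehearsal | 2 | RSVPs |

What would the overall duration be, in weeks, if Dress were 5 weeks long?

20

Critical path before the change: RSVPs→Dress→Flowers = 5+4+10 = 19 giving 19 weeks.
Dress is on the critical path; changing it to 5 makes that path 20 weeks.
That remains the longest chain; total 20 weeks.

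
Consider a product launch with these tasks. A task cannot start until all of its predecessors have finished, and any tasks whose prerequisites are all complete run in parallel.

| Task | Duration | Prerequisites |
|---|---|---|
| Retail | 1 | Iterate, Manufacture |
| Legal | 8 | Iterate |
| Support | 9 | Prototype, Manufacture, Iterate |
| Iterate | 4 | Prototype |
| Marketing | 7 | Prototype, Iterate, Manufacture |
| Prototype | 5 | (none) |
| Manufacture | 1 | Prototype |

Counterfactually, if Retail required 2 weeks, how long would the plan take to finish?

Actual critical path: Prototype→Iterate→Support = 5+4+9 = 18 ⇒ 18 weeks.
The longest path through Retail is only 10 weeks, so Retail has float 8.
That remains the longest chain; total 18 weeks.

18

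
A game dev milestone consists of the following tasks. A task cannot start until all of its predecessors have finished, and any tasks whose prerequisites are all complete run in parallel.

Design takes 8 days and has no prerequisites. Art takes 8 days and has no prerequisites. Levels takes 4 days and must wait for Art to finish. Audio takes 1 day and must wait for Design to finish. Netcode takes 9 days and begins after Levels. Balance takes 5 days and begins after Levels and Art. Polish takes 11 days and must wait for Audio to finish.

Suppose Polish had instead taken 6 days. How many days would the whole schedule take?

21

Actual critical path: Art→Levels→Netcode = 8+4+9 = 21 ⇒ 21 days.
Polish has 1 day of float (longest path through it is 20).
That remains the longest chain; total 21 days.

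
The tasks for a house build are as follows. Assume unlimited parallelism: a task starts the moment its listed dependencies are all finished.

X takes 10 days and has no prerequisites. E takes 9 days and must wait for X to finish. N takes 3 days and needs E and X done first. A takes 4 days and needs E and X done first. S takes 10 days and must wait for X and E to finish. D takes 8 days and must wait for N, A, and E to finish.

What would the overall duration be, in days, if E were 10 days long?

32

The binding path is X→E→A→D = 10+9+4+8 = 31; finish at 31 days.
E is on the critical path; changing it to 10 makes that path 32 days.
No other chain overtakes it, so the finish is 32 days.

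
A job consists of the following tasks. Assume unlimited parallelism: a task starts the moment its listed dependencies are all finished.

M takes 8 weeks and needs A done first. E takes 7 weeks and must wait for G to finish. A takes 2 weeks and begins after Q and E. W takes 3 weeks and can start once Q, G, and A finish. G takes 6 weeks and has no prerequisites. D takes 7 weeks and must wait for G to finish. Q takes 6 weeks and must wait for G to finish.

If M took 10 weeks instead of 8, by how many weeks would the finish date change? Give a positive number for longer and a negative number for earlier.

Critical path before the change: G→E→A→M = 6+7+2+8 = 23 giving 23 weeks.
M lies on that path, so at 10 weeks the path becomes 25 weeks.
The critical path is still G→E→A→M; finish is now 25 weeks.
Change in finish: 25 − 23 = +2 weeks.

2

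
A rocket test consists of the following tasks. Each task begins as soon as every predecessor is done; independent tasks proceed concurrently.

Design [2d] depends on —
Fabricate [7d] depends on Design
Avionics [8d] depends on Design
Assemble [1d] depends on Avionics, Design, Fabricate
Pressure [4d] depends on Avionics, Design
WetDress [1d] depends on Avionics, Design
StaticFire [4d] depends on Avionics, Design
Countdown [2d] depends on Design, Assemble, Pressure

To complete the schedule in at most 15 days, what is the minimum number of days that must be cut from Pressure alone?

1

Current finish: 16 days; target: 15.
Pressure is on every critical path, so each day cut from Pressure cuts the finish by one (this holds down to a finish of 14).
Need 16 − 15 = 1 day off Pressure → Pressure becomes 3 days, finish becomes 15.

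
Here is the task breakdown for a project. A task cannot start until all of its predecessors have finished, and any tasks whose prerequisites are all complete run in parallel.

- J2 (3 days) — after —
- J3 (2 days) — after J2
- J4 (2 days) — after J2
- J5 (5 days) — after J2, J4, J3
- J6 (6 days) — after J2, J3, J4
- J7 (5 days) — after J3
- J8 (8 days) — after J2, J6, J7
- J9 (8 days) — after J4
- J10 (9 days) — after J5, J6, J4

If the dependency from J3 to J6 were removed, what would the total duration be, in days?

20

Before: longest chain J2→J3→J6→J10 = 3+2+6+9 = 20, finish 20.
Dropping J3→J6 doesn't change J6's earliest start (5); another predecessor still binds.
After: J2→J4→J6→J10 = 3+2+6+9 = 20 → 20 days.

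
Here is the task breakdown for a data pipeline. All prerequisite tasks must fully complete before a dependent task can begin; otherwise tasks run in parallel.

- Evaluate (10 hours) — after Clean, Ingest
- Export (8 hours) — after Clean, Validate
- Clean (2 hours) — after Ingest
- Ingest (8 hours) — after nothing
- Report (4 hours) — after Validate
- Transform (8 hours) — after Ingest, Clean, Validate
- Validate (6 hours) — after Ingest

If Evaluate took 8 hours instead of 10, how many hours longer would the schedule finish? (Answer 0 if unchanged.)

The binding path is Ingest→Validate→Transform = 8+6+8 = 22; finish at 22 hours.
Evaluate has 2 hours of float (longest path through it is 20).
No other chain overtakes it, so the finish is 22 hours.
Change in finish: 22 − 22 = +0 hours.

0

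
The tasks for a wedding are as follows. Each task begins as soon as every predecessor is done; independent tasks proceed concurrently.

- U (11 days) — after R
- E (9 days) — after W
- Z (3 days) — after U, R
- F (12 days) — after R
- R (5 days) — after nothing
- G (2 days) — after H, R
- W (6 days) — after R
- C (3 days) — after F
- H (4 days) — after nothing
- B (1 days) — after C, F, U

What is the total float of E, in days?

Critical path: R→F→C→B = 5+12+3+1 = 21, so the finish is 21 days.
The longest chain containing E totals 20 days.
So E can slip 21 − 20 = 1 day.

1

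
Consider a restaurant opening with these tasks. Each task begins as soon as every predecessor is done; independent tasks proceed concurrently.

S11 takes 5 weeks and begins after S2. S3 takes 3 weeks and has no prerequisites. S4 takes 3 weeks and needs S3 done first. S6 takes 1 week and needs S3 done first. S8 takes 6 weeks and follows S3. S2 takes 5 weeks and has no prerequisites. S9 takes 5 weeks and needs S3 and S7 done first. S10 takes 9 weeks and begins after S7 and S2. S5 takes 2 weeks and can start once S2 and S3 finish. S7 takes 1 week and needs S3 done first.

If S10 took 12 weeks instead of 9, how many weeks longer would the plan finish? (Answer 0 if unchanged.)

The binding path is S2→S10 = 5+9 = 14; finish at 14 weeks.
Since S10 is critical, the +3 change carries straight to that chain (now 17 weeks).
That remains the longest chain; total 17 weeks.
Change in finish: 17 − 14 = +3 weeks.

3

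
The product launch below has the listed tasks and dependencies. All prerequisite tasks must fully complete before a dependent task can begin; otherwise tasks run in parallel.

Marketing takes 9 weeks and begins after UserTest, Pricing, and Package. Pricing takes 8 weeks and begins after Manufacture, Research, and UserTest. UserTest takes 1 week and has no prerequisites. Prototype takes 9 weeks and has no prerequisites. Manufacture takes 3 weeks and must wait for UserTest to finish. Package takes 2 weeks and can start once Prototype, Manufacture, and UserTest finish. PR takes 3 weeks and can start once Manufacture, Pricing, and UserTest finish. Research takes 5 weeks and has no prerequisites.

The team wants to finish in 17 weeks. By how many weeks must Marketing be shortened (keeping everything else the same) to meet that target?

5

Current finish: 22 weeks; target: 17.
Marketing is on every critical path, so each week cut from Marketing cuts the finish by one (this holds down to a finish of 16).
Need 22 − 17 = 5 weeks off Marketing → Marketing becomes 4 weeks, finish becomes 17.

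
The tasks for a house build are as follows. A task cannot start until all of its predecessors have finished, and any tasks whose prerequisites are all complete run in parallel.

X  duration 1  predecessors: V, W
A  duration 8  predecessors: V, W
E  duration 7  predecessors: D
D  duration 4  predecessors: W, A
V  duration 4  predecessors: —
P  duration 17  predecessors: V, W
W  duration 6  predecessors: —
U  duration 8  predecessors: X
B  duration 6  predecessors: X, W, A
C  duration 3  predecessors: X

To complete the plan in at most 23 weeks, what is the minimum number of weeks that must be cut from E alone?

Current finish: 25 weeks; target: 23.
E is on every critical path, so each week cut from E cuts the finish by one (this holds down to a finish of 23).
Need 25 − 23 = 2 weeks off E → E becomes 5 weeks, finish becomes 23.

2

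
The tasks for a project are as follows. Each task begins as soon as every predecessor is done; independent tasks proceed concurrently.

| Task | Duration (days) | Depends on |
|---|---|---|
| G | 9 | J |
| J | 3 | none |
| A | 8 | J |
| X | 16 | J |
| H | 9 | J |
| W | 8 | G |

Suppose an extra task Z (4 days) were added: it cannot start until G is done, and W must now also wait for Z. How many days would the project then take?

24

Originally the project takes 20 days.
With Z inserted, W now waits for max(G, Z).
New critical path: J→G→Z→W = 3+9+4+8 = 24 ⇒ 24 days.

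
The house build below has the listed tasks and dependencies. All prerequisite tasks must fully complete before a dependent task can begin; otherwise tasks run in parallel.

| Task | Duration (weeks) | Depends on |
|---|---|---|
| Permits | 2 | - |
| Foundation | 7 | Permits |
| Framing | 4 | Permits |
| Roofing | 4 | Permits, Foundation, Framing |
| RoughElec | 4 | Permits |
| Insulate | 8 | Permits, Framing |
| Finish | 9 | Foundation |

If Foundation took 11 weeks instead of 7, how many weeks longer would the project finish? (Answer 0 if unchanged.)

4

As given, the longest chain is Permits→Foundation→Finish = 2+7+9 = 18, so the finish is 18 weeks.
Foundation lies on that path, so at 11 weeks the path becomes 22 weeks.
That remains the longest chain; total 22 weeks.
Change in finish: 22 − 18 = +4 weeks.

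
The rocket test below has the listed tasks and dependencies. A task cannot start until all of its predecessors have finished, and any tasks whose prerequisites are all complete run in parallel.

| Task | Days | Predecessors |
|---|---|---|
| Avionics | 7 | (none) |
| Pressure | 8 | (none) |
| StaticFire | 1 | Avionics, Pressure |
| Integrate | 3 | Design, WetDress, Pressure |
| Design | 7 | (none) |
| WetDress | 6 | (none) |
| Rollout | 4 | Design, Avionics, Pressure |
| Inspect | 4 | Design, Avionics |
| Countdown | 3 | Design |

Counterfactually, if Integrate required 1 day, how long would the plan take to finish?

The binding path is Pressure→Rollout = 8+4 = 12; finish at 12 days.
Integrate has 1 day of float (longest path through it is 11).
That remains the longest chain; total 12 days.

12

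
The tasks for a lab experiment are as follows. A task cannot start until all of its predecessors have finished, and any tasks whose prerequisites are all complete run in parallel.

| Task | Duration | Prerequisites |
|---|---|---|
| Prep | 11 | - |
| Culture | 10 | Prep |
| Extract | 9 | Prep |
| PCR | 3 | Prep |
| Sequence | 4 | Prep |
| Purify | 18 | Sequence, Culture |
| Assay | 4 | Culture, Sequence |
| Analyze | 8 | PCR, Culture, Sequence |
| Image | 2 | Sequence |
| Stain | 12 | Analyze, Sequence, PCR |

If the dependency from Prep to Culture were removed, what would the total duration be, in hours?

35

Before: longest chain Prep→Culture→Analyze→Stain = 11+10+8+12 = 41, finish 41.
Without Prep→Culture, Culture's earliest start moves from 11 to 0.
The longest chain is now Prep→Sequence→Analyze→Stain = 11+4+8+12 = 35, so the job takes 35 hours.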